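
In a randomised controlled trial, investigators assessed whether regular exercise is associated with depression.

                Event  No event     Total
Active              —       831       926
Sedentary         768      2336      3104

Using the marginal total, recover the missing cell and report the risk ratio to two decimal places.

0.41

The missing cell is in the exposed row: 926 − 831 = 95.
So a = 95, b = 831, c = 768, d = 2336.
RR = [a/(a+b)] / [c/(c+d)] = (95/926) / (768/3104) = 0.10259/0.24742 = 0.41464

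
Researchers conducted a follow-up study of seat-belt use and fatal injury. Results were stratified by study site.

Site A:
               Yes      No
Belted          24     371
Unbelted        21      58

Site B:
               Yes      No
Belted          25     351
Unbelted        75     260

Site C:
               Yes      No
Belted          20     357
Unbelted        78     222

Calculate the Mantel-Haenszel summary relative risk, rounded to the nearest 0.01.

0.24

RR_MH = Σ(aᵢ·n₀ᵢ/nᵢ) / Σ(cᵢ·n₁ᵢ/nᵢ), with n₁ᵢ = aᵢ+bᵢ (exposed), n₀ᵢ = cᵢ+dᵢ (unexposed), nᵢ = n₁ᵢ+n₀ᵢ.
Stratum 1 (Site A): n₁ = 395, n₀ = 79, n = 474; a·n₀/n = 24·79/474 = 4.0000; c·n₁/n = 21·395/474 = 17.5000
Stratum 2 (Site B): n₁ = 376, n₀ = 335, n = 711; a·n₀/n = 25·335/711 = 11.7792; c·n₁/n = 75·376/711 = 39.6624
Stratum 3 (Site C): n₁ = 377, n₀ = 300, n = 677; a·n₀/n = 20·300/677 = 8.8626; c·n₁/n = 78·377/677 = 43.4357
RR_MH = (4.0000 + 11.7792 + 8.8626) / (17.5000 + 39.6624 + 43.4357) = 24.6418 / 100.5982 = 0.24495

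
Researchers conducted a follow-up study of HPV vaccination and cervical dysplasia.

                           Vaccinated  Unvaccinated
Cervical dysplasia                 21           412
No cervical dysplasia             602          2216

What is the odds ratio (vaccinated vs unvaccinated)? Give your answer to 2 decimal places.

0.19

Reading the table with exposure as columns: a = 21 (Vaccinated, case), b = 602 (Vaccinated, non-case), c = 412 (Unvaccinated, case), d = 2216.
OR = (a·d)/(b·c) = (21 × 2216) / (602 × 412) = 46536 / 248024 = 0.18763
Exposure is associated with lower odds of cervical dysplasia (OR = 0.19 < 1).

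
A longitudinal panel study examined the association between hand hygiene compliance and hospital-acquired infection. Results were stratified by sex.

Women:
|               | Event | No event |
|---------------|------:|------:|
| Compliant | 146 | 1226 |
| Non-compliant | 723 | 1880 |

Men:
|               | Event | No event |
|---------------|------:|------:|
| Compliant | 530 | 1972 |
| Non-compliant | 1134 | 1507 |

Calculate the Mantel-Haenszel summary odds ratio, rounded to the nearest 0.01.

0.34

OR_MH = Σ(aᵢdᵢ/nᵢ) / Σ(bᵢcᵢ/nᵢ), where nᵢ is the stratum total.
Stratum 1 (Women): n = 3975; a·d/n = 146·1880/3975 = 69.0516; b·c/n = 1226·723/3975 = 222.9932
Stratum 2 (Men): n = 5143; a·d/n = 530·1507/5143 = 155.3004; b·c/n = 1972·1134/5143 = 434.8139
OR_MH = (69.0516 + 155.3004) / (222.9932 + 434.8139) = 224.3520 / 657.8071 = 0.34106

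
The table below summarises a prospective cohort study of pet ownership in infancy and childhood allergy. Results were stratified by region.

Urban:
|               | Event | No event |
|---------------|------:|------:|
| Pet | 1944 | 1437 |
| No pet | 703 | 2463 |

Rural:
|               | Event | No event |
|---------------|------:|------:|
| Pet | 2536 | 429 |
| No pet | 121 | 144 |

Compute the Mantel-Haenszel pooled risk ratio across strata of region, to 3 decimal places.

2.422

RR_MH = Σ(aᵢ·n₀ᵢ/nᵢ) / Σ(cᵢ·n₁ᵢ/nᵢ), with n₁ᵢ = aᵢ+bᵢ (exposed), n₀ᵢ = cᵢ+dᵢ (unexposed), nᵢ = n₁ᵢ+n₀ᵢ.
Stratum 1 (Urban): n₁ = 3381, n₀ = 3166, n = 6547; a·n₀/n = 1944·3166/6547 = 940.0800; c·n₁/n = 703·3381/6547 = 363.0431
Stratum 2 (Rural): n₁ = 2965, n₀ = 265, n = 3230; a·n₀/n = 2536·265/3230 = 208.0619; c·n₁/n = 121·2965/3230 = 111.0728
RR_MH = (940.0800 + 208.0619) / (363.0431 + 111.0728) = 1148.1420 / 474.1158 = 2.42165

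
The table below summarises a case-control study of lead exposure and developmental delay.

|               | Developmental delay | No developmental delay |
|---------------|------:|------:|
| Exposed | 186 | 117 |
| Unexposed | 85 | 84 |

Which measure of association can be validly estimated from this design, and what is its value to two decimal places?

Cells: a = 186, b = 117, c = 85, d = 84.
This is a case-control study: participants were sampled on outcome status, so risks in the source population cannot be estimated directly — relative risk is not valid here. The odds ratio is the appropriate measure.
OR = (a·d)/(b·c) = (186 × 84) / (117 × 85) = 15624 / 9945 = 1.57104

1.57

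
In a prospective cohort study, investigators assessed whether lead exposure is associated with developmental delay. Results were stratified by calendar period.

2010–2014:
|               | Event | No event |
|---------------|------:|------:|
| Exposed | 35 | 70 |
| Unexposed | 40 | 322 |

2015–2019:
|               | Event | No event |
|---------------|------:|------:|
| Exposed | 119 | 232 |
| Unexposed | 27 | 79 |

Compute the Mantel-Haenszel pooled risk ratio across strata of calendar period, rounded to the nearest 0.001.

1.841

RR_MH = Σ(aᵢ·n₀ᵢ/nᵢ) / Σ(cᵢ·n₁ᵢ/nᵢ), with n₁ᵢ = aᵢ+bᵢ (exposed), n₀ᵢ = cᵢ+dᵢ (unexposed), nᵢ = n₁ᵢ+n₀ᵢ.
Stratum 1 (2010–2014): n₁ = 105, n₀ = 362, n = 467; a·n₀/n = 35·362/467 = 27.1306; c·n₁/n = 40·105/467 = 8.9936
Stratum 2 (2015–2019): n₁ = 351, n₀ = 106, n = 457; a·n₀/n = 119·106/457 = 27.6018; c·n₁/n = 27·351/457 = 20.7374
RR_MH = (27.1306 + 27.6018) / (8.9936 + 20.7374) = 54.7324 / 29.7310 = 1.84092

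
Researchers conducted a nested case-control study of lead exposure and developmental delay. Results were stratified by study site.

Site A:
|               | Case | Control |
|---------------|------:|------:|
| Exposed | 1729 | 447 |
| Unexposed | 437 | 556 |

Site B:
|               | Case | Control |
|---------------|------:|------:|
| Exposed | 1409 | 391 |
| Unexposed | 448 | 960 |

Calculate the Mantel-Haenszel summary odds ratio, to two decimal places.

6.24

OR_MH = Σ(aᵢdᵢ/nᵢ) / Σ(bᵢcᵢ/nᵢ), where nᵢ is the stratum total.
Stratum 1 (Site A): n = 3169; a·d/n = 1729·556/3169 = 303.3525; b·c/n = 447·437/3169 = 61.6406
Stratum 2 (Site B): n = 3208; a·d/n = 1409·960/3208 = 421.6459; b·c/n = 391·448/3208 = 54.6035
OR_MH = (303.3525 + 421.6459) / (61.6406 + 54.6035) = 724.9984 / 116.2441 = 6.23686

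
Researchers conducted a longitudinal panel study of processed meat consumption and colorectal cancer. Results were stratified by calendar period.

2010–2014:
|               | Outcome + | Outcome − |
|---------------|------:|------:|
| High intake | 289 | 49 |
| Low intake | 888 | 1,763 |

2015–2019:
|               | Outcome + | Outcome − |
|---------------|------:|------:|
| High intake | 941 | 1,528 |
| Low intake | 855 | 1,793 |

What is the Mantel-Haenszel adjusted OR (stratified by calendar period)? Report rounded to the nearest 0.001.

OR_MH = Σ(aᵢdᵢ/nᵢ) / Σ(bᵢcᵢ/nᵢ), where nᵢ is the stratum total.
Stratum 1 (2010–2014): n = 2989; a·d/n = 289·1763/2989 = 170.4607; b·c/n = 49·888/2989 = 14.5574
Stratum 2 (2015–2019): n = 5117; a·d/n = 941·1793/5117 = 329.7270; b·c/n = 1528·855/5117 = 255.3137
OR_MH = (170.4607 + 329.7270) / (14.5574 + 255.3137) = 500.1877 / 269.8710 = 1.85343

1.853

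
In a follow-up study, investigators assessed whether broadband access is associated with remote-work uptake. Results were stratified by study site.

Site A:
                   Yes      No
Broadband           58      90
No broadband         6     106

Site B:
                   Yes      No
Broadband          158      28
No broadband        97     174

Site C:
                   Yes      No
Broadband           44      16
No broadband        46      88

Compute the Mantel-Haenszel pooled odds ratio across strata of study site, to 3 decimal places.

8.783

OR_MH = Σ(aᵢdᵢ/nᵢ) / Σ(bᵢcᵢ/nᵢ), where nᵢ is the stratum total.
Stratum 1 (Site A): n = 260; a·d/n = 58·106/260 = 23.6462; b·c/n = 90·6/260 = 2.0769
Stratum 2 (Site B): n = 457; a·d/n = 158·174/457 = 60.1575; b·c/n = 28·97/457 = 5.9431
Stratum 3 (Site C): n = 194; a·d/n = 44·88/194 = 19.9588; b·c/n = 16·46/194 = 3.7938
OR_MH = (23.6462 + 60.1575 + 19.9588) / (2.0769 + 5.9431 + 3.7938) = 103.7625 / 11.8138 = 8.78312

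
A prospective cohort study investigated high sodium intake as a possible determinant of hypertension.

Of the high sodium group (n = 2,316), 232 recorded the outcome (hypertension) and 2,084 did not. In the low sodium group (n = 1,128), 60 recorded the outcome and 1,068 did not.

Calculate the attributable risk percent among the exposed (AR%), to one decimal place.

From the description: a = 232, b = 2084, c = 60, d = 1068.
Risk in exposed = 232/2316 = 0.10017; risk in unexposed = 60/1128 = 0.05319.
RR = 0.10017/0.05319 = 1.88325
AR% = (RR − 1)/RR × 100 = (1.88325 − 1)/1.88325 × 100 = 46.9002%

46.9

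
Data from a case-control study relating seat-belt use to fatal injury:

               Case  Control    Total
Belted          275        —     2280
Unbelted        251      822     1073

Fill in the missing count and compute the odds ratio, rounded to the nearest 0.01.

0.45

The missing cell is in the exposed row: 2280 − 275 = 2005.
So a = 275, b = 2005, c = 251, d = 822.
OR = (a·d)/(b·c) = (275 × 822) / (2005 × 251) = 226050 / 503255 = 0.44918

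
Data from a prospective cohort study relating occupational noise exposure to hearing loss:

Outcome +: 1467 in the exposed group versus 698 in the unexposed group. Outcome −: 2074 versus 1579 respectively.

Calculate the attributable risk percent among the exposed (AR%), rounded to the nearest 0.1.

26.0

From the description: a = 1467, b = 2074, c = 698, d = 1579.
Risk in exposed = 1467/3541 = 0.41429; risk in unexposed = 698/2277 = 0.30654.
RR = 0.41429/0.30654 = 1.35149
AR% = (RR − 1)/RR × 100 = (1.35149 − 1)/1.35149 × 100 = 26.0074%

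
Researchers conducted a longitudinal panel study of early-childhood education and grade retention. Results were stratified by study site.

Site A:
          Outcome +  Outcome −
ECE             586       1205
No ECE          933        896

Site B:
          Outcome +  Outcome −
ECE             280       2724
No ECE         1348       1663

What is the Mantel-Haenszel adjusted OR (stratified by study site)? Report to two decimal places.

OR_MH = Σ(aᵢdᵢ/nᵢ) / Σ(bᵢcᵢ/nᵢ), where nᵢ is the stratum total.
Stratum 1 (Site A): n = 3620; a·d/n = 586·896/3620 = 145.0431; b·c/n = 1205·933/3620 = 310.5704
Stratum 2 (Site B): n = 6015; a·d/n = 280·1663/6015 = 77.4131; b·c/n = 2724·1348/6015 = 610.4658
OR_MH = (145.0431 + 77.4131) / (310.5704 + 610.4658) = 222.4562 / 921.0363 = 0.24153

0.24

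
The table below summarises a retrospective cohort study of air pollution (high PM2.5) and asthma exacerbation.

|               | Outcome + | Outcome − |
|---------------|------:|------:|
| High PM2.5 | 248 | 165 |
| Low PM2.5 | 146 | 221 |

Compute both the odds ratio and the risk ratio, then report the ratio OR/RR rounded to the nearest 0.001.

Cells: a = 248, b = 165, c = 146, d = 221.
OR = (248·221)/(165·146) = 54808/24090 = 2.27513
Risk in exposed = 248/413 = 0.60048; risk in unexposed = 146/367 = 0.39782; RR = 1.50944
OR/RR = 2.27513 / 1.50944 = 1.50727
The outcome is not rare, so the OR lies further from 1 than the RR.

1.507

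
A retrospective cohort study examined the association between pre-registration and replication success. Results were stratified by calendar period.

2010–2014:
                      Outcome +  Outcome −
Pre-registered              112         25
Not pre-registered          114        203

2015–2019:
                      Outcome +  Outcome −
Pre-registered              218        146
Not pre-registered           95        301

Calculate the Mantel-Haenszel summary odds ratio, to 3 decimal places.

5.562

OR_MH = Σ(aᵢdᵢ/nᵢ) / Σ(bᵢcᵢ/nᵢ), where nᵢ is the stratum total.
Stratum 1 (2010–2014): n = 454; a·d/n = 112·203/454 = 50.0793; b·c/n = 25·114/454 = 6.2775
Stratum 2 (2015–2019): n = 760; a·d/n = 218·301/760 = 86.3395; b·c/n = 146·95/760 = 18.2500
OR_MH = (50.0793 + 86.3395) / (6.2775 + 18.2500) = 136.4188 / 24.5275 = 5.56186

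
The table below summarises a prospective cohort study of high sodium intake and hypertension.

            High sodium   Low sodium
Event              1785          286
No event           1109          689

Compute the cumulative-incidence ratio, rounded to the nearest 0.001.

2.103

Reading the table with exposure as columns: a = 1785 (High sodium, case), b = 1109 (High sodium, non-case), c = 286 (Low sodium, case), d = 689.
Risk in exposed = 1785/2894 = 0.61679; risk in unexposed = 286/975 = 0.29333.
RR = 0.61679 / 0.29333 = 2.10270
The risk among the exposed is 2.10 times that among the unexposed.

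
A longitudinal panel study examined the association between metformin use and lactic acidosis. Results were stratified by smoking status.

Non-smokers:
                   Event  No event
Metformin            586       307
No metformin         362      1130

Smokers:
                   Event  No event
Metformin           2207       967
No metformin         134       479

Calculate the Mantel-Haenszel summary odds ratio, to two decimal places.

OR_MH = Σ(aᵢdᵢ/nᵢ) / Σ(bᵢcᵢ/nᵢ), where nᵢ is the stratum total.
Stratum 1 (Non-smokers): n = 2385; a·d/n = 586·1130/2385 = 277.6436; b·c/n = 307·362/2385 = 46.5971
Stratum 2 (Smokers): n = 3787; a·d/n = 2207·479/3787 = 279.1532; b·c/n = 967·134/3787 = 34.2165
OR_MH = (277.6436 + 279.1532) / (46.5971 + 34.2165) = 556.7968 / 80.8136 = 6.88989

6.89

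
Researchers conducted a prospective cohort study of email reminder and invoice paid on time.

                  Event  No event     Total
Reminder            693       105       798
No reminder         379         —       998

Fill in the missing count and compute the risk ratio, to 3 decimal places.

2.287

The missing cell is in the unexposed row: 998 − 379 = 619.
So a = 693, b = 105, c = 379, d = 619.
RR = [a/(a+b)] / [c/(c+d)] = (693/798) / (379/998) = 0.86842/0.37976 = 2.28677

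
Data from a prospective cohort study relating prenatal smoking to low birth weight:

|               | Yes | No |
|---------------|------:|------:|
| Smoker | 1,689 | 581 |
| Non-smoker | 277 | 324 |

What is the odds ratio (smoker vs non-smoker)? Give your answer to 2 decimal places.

Cells: a = 1689, b = 581, c = 277, d = 324.
OR = (a·d)/(b·c) = (1689 × 324) / (581 × 277) = 547236 / 160937 = 3.40031
The odds of low birth weight are about 3.40 times as high in the smoker group.

3.40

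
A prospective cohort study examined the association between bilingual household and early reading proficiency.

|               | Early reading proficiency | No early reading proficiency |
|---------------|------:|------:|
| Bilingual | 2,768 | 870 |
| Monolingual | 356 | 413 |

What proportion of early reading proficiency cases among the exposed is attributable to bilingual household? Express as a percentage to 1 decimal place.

39.2

Cells: a = 2768, b = 870, c = 356, d = 413.
Risk in exposed = 2768/3638 = 0.76086; risk in unexposed = 356/769 = 0.46294.
RR = 0.76086/0.46294 = 1.64354
AR% = (RR − 1)/RR × 100 = (1.64354 − 1)/1.64354 × 100 = 39.1556%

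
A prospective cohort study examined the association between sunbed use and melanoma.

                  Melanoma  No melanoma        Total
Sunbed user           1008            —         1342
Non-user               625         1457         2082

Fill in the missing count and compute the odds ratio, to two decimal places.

The missing cell is in the exposed row: 1342 − 1008 = 334.
So a = 1008, b = 334, c = 625, d = 1457.
OR = (a·d)/(b·c) = (1008 × 1457) / (334 × 625) = 1468656 / 208750 = 7.03548

7.04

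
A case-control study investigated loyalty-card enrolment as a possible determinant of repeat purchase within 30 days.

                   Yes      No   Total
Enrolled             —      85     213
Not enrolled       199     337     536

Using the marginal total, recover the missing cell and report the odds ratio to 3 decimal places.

2.550

The missing cell is in the exposed row: 213 − 85 = 128.
So a = 128, b = 85, c = 199, d = 337.
OR = (a·d)/(b·c) = (128 × 337) / (85 × 199) = 43136 / 16915 = 2.55016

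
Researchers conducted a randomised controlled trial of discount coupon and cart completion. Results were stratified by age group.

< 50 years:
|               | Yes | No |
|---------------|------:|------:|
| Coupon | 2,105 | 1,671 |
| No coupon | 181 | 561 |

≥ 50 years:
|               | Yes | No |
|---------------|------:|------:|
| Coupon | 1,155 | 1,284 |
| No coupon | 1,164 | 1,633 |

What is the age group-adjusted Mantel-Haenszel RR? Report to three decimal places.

1.388

RR_MH = Σ(aᵢ·n₀ᵢ/nᵢ) / Σ(cᵢ·n₁ᵢ/nᵢ), with n₁ᵢ = aᵢ+bᵢ (exposed), n₀ᵢ = cᵢ+dᵢ (unexposed), nᵢ = n₁ᵢ+n₀ᵢ.
Stratum 1 (< 50 years): n₁ = 3776, n₀ = 742, n = 4518; a·n₀/n = 2105·742/4518 = 345.7083; c·n₁/n = 181·3776/4518 = 151.2740
Stratum 2 (≥ 50 years): n₁ = 2439, n₀ = 2797, n = 5236; a·n₀/n = 1155·2797/5236 = 616.9853; c·n₁/n = 1164·2439/5236 = 542.2070
RR_MH = (345.7083 + 616.9853) / (151.2740 + 542.2070) = 962.6936 / 693.4810 = 1.38820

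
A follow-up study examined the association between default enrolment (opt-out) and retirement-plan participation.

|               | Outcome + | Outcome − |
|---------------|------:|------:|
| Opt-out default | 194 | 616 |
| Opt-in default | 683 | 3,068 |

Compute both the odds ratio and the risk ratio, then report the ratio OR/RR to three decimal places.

1.076

Cells: a = 194, b = 616, c = 683, d = 3068.
OR = (194·3068)/(616·683) = 595192/420728 = 1.41467
Risk in exposed = 194/810 = 0.23951; risk in unexposed = 683/3751 = 0.18208; RR = 1.31536
OR/RR = 1.41467 / 1.31536 = 1.07551
The outcome is not rare, so the OR lies further from 1 than the RR.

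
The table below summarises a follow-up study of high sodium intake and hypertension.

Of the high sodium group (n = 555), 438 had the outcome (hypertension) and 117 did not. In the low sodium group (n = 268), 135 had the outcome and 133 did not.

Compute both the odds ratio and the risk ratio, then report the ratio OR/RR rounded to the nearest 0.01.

2.35

From the description: a = 438, b = 117, c = 135, d = 133.
OR = (438·133)/(117·135) = 58254/15795 = 3.68813
Risk in exposed = 438/555 = 0.78919; risk in unexposed = 135/268 = 0.50373; RR = 1.56669
OR/RR = 3.68813 / 1.56669 = 2.35409
The outcome is not rare, so the OR lies further from 1 than the RR.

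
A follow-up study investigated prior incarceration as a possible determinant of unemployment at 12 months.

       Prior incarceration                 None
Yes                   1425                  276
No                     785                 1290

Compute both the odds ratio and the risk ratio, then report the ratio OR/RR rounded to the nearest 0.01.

2.32

Reading the table with exposure as columns: a = 1425 (Prior incarceration, case), b = 785 (Prior incarceration, non-case), c = 276 (None, case), d = 1290.
OR = (1425·1290)/(785·276) = 1838250/216660 = 8.48449
Risk in exposed = 1425/2210 = 0.64480; risk in unexposed = 276/1566 = 0.17625; RR = 3.65852
OR/RR = 8.48449 / 3.65852 = 2.31911
The outcome is not rare, so the OR lies further from 1 than the RR.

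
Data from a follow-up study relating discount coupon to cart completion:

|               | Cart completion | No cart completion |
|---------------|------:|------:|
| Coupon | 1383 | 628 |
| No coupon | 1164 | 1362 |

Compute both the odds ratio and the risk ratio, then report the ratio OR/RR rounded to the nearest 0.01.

Cells: a = 1383, b = 628, c = 1164, d = 1362.
OR = (1383·1362)/(628·1164) = 1883646/730992 = 2.57684
Risk in exposed = 1383/2011 = 0.68772; risk in unexposed = 1164/2526 = 0.46081; RR = 1.49242
OR/RR = 2.57684 / 1.49242 = 1.72662
The outcome is not rare, so the OR lies further from 1 than the RR.

1.73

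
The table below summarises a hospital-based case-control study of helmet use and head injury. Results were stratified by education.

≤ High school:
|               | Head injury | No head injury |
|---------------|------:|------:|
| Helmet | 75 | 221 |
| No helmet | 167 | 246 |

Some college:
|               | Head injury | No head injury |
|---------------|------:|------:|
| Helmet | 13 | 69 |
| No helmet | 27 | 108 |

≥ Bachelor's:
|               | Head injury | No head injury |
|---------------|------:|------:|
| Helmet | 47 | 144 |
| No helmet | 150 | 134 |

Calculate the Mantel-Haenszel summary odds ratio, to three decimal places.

OR_MH = Σ(aᵢdᵢ/nᵢ) / Σ(bᵢcᵢ/nᵢ), where nᵢ is the stratum total.
Stratum 1 (≤ High school): n = 709; a·d/n = 75·246/709 = 26.0226; b·c/n = 221·167/709 = 52.0550
Stratum 2 (Some college): n = 217; a·d/n = 13·108/217 = 6.4700; b·c/n = 69·27/217 = 8.5853
Stratum 3 (≥ Bachelor's): n = 475; a·d/n = 47·134/475 = 13.2589; b·c/n = 144·150/475 = 45.4737
OR_MH = (26.0226 + 6.4700 + 13.2589) / (52.0550 + 8.5853 + 45.4737) = 45.7516 / 106.1139 = 0.43116

0.431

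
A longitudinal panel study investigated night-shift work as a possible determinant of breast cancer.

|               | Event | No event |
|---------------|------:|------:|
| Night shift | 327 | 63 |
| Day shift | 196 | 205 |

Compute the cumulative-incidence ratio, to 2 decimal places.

Cells: a = 327, b = 63, c = 196, d = 205.
Risk in exposed = 327/390 = 0.83846; risk in unexposed = 196/401 = 0.48878.
RR = 0.83846 / 0.48878 = 1.71542
The risk among the exposed is 1.72 times that among the unexposed.

1.72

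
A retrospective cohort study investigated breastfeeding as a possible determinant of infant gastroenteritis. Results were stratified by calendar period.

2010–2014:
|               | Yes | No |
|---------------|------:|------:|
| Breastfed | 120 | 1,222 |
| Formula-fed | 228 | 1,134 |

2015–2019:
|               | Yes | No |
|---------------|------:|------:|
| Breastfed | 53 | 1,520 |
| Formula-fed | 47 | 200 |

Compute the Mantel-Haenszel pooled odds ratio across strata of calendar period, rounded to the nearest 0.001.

0.395

OR_MH = Σ(aᵢdᵢ/nᵢ) / Σ(bᵢcᵢ/nᵢ), where nᵢ is the stratum total.
Stratum 1 (2010–2014): n = 2704; a·d/n = 120·1134/2704 = 50.3254; b·c/n = 1222·228/2704 = 103.0385
Stratum 2 (2015–2019): n = 1820; a·d/n = 53·200/1820 = 5.8242; b·c/n = 1520·47/1820 = 39.2527
OR_MH = (50.3254 + 5.8242) / (103.0385 + 39.2527) = 56.1496 / 142.2912 = 0.39461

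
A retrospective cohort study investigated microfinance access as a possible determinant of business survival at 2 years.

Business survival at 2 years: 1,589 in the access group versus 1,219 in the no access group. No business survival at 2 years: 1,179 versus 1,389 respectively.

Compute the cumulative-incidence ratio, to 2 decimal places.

From the description: a = 1589, b = 1179, c = 1219, d = 1389.
Risk in exposed = 1589/2768 = 0.57406; risk in unexposed = 1219/2608 = 0.46741.
RR = 0.57406 / 0.46741 = 1.22818
The risk among the exposed is 1.23 times that among the unexposed.

1.23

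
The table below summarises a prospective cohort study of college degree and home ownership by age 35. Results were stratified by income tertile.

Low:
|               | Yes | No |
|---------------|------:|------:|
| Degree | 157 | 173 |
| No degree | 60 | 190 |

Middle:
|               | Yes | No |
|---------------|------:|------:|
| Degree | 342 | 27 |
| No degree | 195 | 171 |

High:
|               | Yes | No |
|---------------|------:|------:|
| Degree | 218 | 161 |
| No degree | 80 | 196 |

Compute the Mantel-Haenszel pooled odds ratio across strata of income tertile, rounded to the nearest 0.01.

4.39

OR_MH = Σ(aᵢdᵢ/nᵢ) / Σ(bᵢcᵢ/nᵢ), where nᵢ is the stratum total.
Stratum 1 (Low): n = 580; a·d/n = 157·190/580 = 51.4310; b·c/n = 173·60/580 = 17.8966
Stratum 2 (Middle): n = 735; a·d/n = 342·171/735 = 79.5673; b·c/n = 27·195/735 = 7.1633
Stratum 3 (High): n = 655; a·d/n = 218·196/655 = 65.2336; b·c/n = 161·80/655 = 19.6641
OR_MH = (51.4310 + 79.5673 + 65.2336) / (17.8966 + 7.1633 + 19.6641) = 196.2320 / 44.7239 = 4.38763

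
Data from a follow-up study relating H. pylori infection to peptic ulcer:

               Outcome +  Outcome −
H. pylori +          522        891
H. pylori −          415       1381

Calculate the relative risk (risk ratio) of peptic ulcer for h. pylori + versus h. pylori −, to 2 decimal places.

1.60

Cells: a = 522, b = 891, c = 415, d = 1381.
Risk in exposed = 522/1413 = 0.36943; risk in unexposed = 415/1796 = 0.23107.
RR = 0.36943 / 0.23107 = 1.59877
The risk among the exposed is 1.60 times that among the unexposed.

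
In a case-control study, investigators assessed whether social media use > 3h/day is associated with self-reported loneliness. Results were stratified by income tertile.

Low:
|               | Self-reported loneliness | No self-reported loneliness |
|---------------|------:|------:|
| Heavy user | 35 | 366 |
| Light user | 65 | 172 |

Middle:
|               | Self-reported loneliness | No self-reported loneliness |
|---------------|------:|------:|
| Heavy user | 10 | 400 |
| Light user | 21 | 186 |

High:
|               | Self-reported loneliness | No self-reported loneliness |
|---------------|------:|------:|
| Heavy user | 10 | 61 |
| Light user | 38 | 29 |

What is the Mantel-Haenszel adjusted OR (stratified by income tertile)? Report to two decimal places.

OR_MH = Σ(aᵢdᵢ/nᵢ) / Σ(bᵢcᵢ/nᵢ), where nᵢ is the stratum total.
Stratum 1 (Low): n = 638; a·d/n = 35·172/638 = 9.4357; b·c/n = 366·65/638 = 37.2884
Stratum 2 (Middle): n = 617; a·d/n = 10·186/617 = 3.0146; b·c/n = 400·21/617 = 13.6143
Stratum 3 (High): n = 138; a·d/n = 10·29/138 = 2.1014; b·c/n = 61·38/138 = 16.7971
OR_MH = (9.4357 + 3.0146 + 2.1014) / (37.2884 + 13.6143 + 16.7971) = 14.5518 / 67.6998 = 0.21495

0.21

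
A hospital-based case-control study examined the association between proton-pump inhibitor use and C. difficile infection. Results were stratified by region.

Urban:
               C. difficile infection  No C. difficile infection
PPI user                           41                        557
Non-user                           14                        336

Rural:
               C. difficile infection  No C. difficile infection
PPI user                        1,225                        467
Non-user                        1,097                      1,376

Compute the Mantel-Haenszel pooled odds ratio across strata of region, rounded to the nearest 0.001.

OR_MH = Σ(aᵢdᵢ/nᵢ) / Σ(bᵢcᵢ/nᵢ), where nᵢ is the stratum total.
Stratum 1 (Urban): n = 948; a·d/n = 41·336/948 = 14.5316; b·c/n = 557·14/948 = 8.2257
Stratum 2 (Rural): n = 4165; a·d/n = 1225·1376/4165 = 404.7059; b·c/n = 467·1097/4165 = 123.0010
OR_MH = (14.5316 + 404.7059) / (8.2257 + 123.0010) = 419.2375 / 131.2267 = 3.19476

3.195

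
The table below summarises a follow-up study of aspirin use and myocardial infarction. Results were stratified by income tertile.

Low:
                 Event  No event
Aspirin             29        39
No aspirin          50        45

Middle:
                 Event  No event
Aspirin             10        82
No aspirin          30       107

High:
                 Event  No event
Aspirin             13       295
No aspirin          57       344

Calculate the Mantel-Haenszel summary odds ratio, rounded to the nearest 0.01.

OR_MH = Σ(aᵢdᵢ/nᵢ) / Σ(bᵢcᵢ/nᵢ), where nᵢ is the stratum total.
Stratum 1 (Low): n = 163; a·d/n = 29·45/163 = 8.0061; b·c/n = 39·50/163 = 11.9632
Stratum 2 (Middle): n = 229; a·d/n = 10·107/229 = 4.6725; b·c/n = 82·30/229 = 10.7424
Stratum 3 (High): n = 709; a·d/n = 13·344/709 = 6.3075; b·c/n = 295·57/709 = 23.7165
OR_MH = (8.0061 + 4.6725 + 6.3075) / (11.9632 + 10.7424 + 23.7165) = 18.9861 / 46.4221 = 0.40899

0.41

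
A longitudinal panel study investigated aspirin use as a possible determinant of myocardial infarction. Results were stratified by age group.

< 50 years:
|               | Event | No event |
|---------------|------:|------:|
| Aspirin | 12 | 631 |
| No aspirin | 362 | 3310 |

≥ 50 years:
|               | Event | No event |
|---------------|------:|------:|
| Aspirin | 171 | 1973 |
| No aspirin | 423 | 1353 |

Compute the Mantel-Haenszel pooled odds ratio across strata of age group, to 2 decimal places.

OR_MH = Σ(aᵢdᵢ/nᵢ) / Σ(bᵢcᵢ/nᵢ), where nᵢ is the stratum total.
Stratum 1 (< 50 years): n = 4315; a·d/n = 12·3310/4315 = 9.2051; b·c/n = 631·362/4315 = 52.9367
Stratum 2 (≥ 50 years): n = 3920; a·d/n = 171·1353/3920 = 59.0212; b·c/n = 1973·423/3920 = 212.9028
OR_MH = (9.2051 + 59.0212) / (52.9367 + 212.9028) = 68.2263 / 265.8395 = 0.25664

0.26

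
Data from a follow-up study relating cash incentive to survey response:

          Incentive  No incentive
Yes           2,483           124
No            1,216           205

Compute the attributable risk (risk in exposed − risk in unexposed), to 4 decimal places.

Reading the table with exposure as columns: a = 2483 (Incentive, case), b = 1216 (Incentive, non-case), c = 124 (No incentive, case), d = 205.
Risk in exposed = 2483/3699 = 0.671263; risk in unexposed = 124/329 = 0.376900.
Risk difference = 0.671263 − 0.376900 = 0.294363

0.2944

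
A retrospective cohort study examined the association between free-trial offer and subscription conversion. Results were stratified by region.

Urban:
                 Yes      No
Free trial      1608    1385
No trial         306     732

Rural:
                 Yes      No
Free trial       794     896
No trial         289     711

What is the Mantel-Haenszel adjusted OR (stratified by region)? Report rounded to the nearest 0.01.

OR_MH = Σ(aᵢdᵢ/nᵢ) / Σ(bᵢcᵢ/nᵢ), where nᵢ is the stratum total.
Stratum 1 (Urban): n = 4031; a·d/n = 1608·732/4031 = 292.0010; b·c/n = 1385·306/4031 = 105.1377
Stratum 2 (Rural): n = 2690; a·d/n = 794·711/2690 = 209.8639; b·c/n = 896·289/2690 = 96.2617
OR_MH = (292.0010 + 209.8639) / (105.1377 + 96.2617) = 501.8649 / 201.3994 = 2.49189

2.49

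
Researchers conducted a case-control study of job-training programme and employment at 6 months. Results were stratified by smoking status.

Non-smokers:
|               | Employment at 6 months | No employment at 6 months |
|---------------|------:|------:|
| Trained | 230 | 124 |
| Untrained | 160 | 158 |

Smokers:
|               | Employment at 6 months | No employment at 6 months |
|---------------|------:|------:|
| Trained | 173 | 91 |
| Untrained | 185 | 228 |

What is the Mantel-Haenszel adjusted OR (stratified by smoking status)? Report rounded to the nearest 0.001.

2.065

OR_MH = Σ(aᵢdᵢ/nᵢ) / Σ(bᵢcᵢ/nᵢ), where nᵢ is the stratum total.
Stratum 1 (Non-smokers): n = 672; a·d/n = 230·158/672 = 54.0774; b·c/n = 124·160/672 = 29.5238
Stratum 2 (Smokers): n = 677; a·d/n = 173·228/677 = 58.2629; b·c/n = 91·185/677 = 24.8671
OR_MH = (54.0774 + 58.2629) / (29.5238 + 24.8671) = 112.3403 / 54.3909 = 2.06543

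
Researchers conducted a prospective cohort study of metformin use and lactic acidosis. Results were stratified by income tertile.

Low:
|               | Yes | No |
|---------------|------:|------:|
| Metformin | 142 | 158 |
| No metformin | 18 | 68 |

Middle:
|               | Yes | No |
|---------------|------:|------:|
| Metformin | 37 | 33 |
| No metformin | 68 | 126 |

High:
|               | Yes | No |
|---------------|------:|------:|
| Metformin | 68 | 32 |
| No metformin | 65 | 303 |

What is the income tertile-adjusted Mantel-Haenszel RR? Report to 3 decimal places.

2.446

RR_MH = Σ(aᵢ·n₀ᵢ/nᵢ) / Σ(cᵢ·n₁ᵢ/nᵢ), with n₁ᵢ = aᵢ+bᵢ (exposed), n₀ᵢ = cᵢ+dᵢ (unexposed), nᵢ = n₁ᵢ+n₀ᵢ.
Stratum 1 (Low): n₁ = 300, n₀ = 86, n = 386; a·n₀/n = 142·86/386 = 31.6373; c·n₁/n = 18·300/386 = 13.9896
Stratum 2 (Middle): n₁ = 70, n₀ = 194, n = 264; a·n₀/n = 37·194/264 = 27.1894; c·n₁/n = 68·70/264 = 18.0303
Stratum 3 (High): n₁ = 100, n₀ = 368, n = 468; a·n₀/n = 68·368/468 = 53.4701; c·n₁/n = 65·100/468 = 13.8889
RR_MH = (31.6373 + 27.1894 + 53.4701) / (13.9896 + 18.0303 + 13.8889) = 112.2968 / 45.9088 = 2.44608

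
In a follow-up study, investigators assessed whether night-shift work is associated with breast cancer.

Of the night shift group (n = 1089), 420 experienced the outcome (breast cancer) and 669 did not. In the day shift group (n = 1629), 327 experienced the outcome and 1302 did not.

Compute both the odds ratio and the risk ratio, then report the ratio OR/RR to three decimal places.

From the description: a = 420, b = 669, c = 327, d = 1302.
OR = (420·1302)/(669·327) = 546840/218763 = 2.49969
Risk in exposed = 420/1089 = 0.38567; risk in unexposed = 327/1629 = 0.20074; RR = 1.92130
OR/RR = 2.49969 / 1.92130 = 1.30104
The outcome is not rare, so the OR lies further from 1 than the RR.

1.301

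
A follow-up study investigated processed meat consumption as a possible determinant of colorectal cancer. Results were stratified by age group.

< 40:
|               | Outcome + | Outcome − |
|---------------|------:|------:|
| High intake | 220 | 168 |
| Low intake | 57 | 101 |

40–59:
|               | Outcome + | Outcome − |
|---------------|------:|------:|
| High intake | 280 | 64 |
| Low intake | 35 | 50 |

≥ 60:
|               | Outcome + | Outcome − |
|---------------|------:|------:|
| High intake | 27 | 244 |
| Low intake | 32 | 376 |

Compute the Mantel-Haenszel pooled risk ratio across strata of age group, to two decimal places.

1.66

RR_MH = Σ(aᵢ·n₀ᵢ/nᵢ) / Σ(cᵢ·n₁ᵢ/nᵢ), with n₁ᵢ = aᵢ+bᵢ (exposed), n₀ᵢ = cᵢ+dᵢ (unexposed), nᵢ = n₁ᵢ+n₀ᵢ.
Stratum 1 (< 40): n₁ = 388, n₀ = 158, n = 546; a·n₀/n = 220·158/546 = 63.6630; c·n₁/n = 57·388/546 = 40.5055
Stratum 2 (40–59): n₁ = 344, n₀ = 85, n = 429; a·n₀/n = 280·85/429 = 55.4779; c·n₁/n = 35·344/429 = 28.0653
Stratum 3 (≥ 60): n₁ = 271, n₀ = 408, n = 679; a·n₀/n = 27·408/679 = 16.2239; c·n₁/n = 32·271/679 = 12.7717
RR_MH = (63.6630 + 55.4779 + 16.2239) / (40.5055 + 28.0653 + 12.7717) = 135.3647 / 81.3425 = 1.66413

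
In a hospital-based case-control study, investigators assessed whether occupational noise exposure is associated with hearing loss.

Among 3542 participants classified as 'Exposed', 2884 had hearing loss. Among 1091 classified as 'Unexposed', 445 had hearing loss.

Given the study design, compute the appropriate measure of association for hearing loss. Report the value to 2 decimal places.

From the description: a = 2884, b = 658, c = 445, d = 646.
This is a hospital-based case-control study: participants were sampled on outcome status, so risks in the source population cannot be estimated directly — relative risk is not valid here. The odds ratio is the appropriate measure.
OR = (a·d)/(b·c) = (2884 × 646) / (658 × 445) = 1863064 / 292810 = 6.36271

6.36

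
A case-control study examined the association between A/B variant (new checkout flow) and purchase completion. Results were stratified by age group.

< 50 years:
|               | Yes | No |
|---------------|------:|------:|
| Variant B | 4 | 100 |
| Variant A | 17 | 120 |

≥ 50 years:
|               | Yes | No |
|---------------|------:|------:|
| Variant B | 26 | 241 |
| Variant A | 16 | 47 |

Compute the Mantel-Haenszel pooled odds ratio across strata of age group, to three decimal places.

0.304

OR_MH = Σ(aᵢdᵢ/nᵢ) / Σ(bᵢcᵢ/nᵢ), where nᵢ is the stratum total.
Stratum 1 (< 50 years): n = 241; a·d/n = 4·120/241 = 1.9917; b·c/n = 100·17/241 = 7.0539
Stratum 2 (≥ 50 years): n = 330; a·d/n = 26·47/330 = 3.7030; b·c/n = 241·16/330 = 11.6848
OR_MH = (1.9917 + 3.7030) / (7.0539 + 11.6848) = 5.6947 / 18.7388 = 0.30390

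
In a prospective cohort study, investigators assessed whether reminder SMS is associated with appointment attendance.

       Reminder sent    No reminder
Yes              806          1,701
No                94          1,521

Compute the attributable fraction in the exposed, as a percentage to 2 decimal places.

Reading the table with exposure as columns: a = 806 (Reminder sent, case), b = 94 (Reminder sent, non-case), c = 1701 (No reminder, case), d = 1521.
Risk in exposed = 806/900 = 0.89556; risk in unexposed = 1701/3222 = 0.52793.
RR = 0.89556/0.52793 = 1.69634
AR% = (RR − 1)/RR × 100 = (1.69634 − 1)/1.69634 × 100 = 41.0497%

41.05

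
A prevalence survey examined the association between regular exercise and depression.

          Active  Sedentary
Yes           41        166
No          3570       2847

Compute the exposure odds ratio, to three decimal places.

Reading the table with exposure as columns: a = 41 (Active, case), b = 3570 (Active, non-case), c = 166 (Sedentary, case), d = 2847.
OR = (a·d)/(b·c) = (41 × 2847) / (3570 × 166) = 116727 / 592620 = 0.19697
Exposure is associated with lower odds of depression (OR = 0.20 < 1).

0.197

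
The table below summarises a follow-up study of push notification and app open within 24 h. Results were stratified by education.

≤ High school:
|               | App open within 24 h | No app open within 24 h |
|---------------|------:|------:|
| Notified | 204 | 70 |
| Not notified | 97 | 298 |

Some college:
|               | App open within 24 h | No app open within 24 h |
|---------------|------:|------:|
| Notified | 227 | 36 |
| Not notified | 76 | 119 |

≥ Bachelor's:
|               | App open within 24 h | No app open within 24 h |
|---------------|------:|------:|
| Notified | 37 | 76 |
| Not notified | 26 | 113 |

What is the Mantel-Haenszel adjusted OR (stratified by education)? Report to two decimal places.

6.95

OR_MH = Σ(aᵢdᵢ/nᵢ) / Σ(bᵢcᵢ/nᵢ), where nᵢ is the stratum total.
Stratum 1 (≤ High school): n = 669; a·d/n = 204·298/669 = 90.8700; b·c/n = 70·97/669 = 10.1495
Stratum 2 (Some college): n = 458; a·d/n = 227·119/458 = 58.9803; b·c/n = 36·76/458 = 5.9738
Stratum 3 (≥ Bachelor's): n = 252; a·d/n = 37·113/252 = 16.5913; b·c/n = 76·26/252 = 7.8413
OR_MH = (90.8700 + 58.9803 + 16.5913) / (10.1495 + 5.9738 + 7.8413) = 166.4416 / 23.9645 = 6.94533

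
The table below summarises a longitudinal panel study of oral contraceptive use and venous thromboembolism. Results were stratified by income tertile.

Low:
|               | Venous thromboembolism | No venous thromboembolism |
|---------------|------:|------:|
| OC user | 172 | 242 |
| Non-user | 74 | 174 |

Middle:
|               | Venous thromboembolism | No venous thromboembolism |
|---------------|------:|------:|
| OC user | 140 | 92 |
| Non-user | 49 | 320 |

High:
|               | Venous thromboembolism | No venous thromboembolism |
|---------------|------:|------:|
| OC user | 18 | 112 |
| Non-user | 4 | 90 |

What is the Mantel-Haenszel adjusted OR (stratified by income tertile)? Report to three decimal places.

OR_MH = Σ(aᵢdᵢ/nᵢ) / Σ(bᵢcᵢ/nᵢ), where nᵢ is the stratum total.
Stratum 1 (Low): n = 662; a·d/n = 172·174/662 = 45.2085; b·c/n = 242·74/662 = 27.0514
Stratum 2 (Middle): n = 601; a·d/n = 140·320/601 = 74.5424; b·c/n = 92·49/601 = 7.5008
Stratum 3 (High): n = 224; a·d/n = 18·90/224 = 7.2321; b·c/n = 112·4/224 = 2.0000
OR_MH = (45.2085 + 74.5424 + 7.2321) / (27.0514 + 7.5008 + 2.0000) = 126.9830 / 36.5522 = 3.47402

3.474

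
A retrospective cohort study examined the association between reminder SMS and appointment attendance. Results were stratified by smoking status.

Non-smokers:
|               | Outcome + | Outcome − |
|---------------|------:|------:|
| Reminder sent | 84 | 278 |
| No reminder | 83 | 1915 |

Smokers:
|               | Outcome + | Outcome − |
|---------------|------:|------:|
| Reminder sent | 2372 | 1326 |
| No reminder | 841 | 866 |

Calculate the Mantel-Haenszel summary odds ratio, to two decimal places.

OR_MH = Σ(aᵢdᵢ/nᵢ) / Σ(bᵢcᵢ/nᵢ), where nᵢ is the stratum total.
Stratum 1 (Non-smokers): n = 2360; a·d/n = 84·1915/2360 = 68.1610; b·c/n = 278·83/2360 = 9.7771
Stratum 2 (Smokers): n = 5405; a·d/n = 2372·866/5405 = 380.0466; b·c/n = 1326·841/5405 = 206.3212
OR_MH = (68.1610 + 380.0466) / (9.7771 + 206.3212) = 448.2076 / 216.0983 = 2.07409

2.07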